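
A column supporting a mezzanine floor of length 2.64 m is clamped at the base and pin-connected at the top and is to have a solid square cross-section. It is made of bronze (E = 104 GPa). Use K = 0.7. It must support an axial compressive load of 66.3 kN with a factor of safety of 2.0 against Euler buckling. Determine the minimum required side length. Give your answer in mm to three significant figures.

a ≈ 48.0 mm

Required P_cr = n·P = 2.0 × 66.3 = 132.6 kN
L_e = K·L = 0.7 × 2.64 = 1.848 m
Required I = P_cr·L_e²/(π²E) = 1.326×10^5 × 1.848² / (π² × 1.04×10^11) = 4.412×10^-7 m⁴
I_req = 4.412×10^5 mm⁴
Solid square: I = a⁴/12  ⇒  a = (12I)^(1/4) = (12×4.412×10^5)^(1/4) = 48.0 mm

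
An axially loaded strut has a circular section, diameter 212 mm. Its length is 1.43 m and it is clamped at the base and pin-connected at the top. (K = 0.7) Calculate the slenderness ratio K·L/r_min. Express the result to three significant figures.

I = πd⁴/64 = π×212⁴/64 = 9.915×10^7 mm⁴
A = 3.530×10^4 mm²;  r_min = √(I/A) = √(9.915×10^7/3.530×10^4) = 53.00 mm
L_e = K·L = 0.7 × 1.43 m = 1.001 m = 1001.0 mm
λ = L_e / r_min = 1001.0 / 53.00 = 18.9

λ ≈ 18.9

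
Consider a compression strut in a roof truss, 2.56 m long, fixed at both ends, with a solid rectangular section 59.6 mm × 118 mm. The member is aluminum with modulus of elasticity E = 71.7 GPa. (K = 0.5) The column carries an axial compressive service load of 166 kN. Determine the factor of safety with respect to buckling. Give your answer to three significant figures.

n ≈ 5.42

Buckling occurs about the weak axis: I_min = h·b³/12 with b = 59.6 mm (the shorter side).
I_min = 118×59.6³/12 = 2.082×10^6 mm⁴
I = 2.082×10^6 mm⁴ = 2.082×10^-6 m⁴
Effective length L_e = K·L = 0.5 × 2.56 = 1.280 m
P_cr = π²EI / L_e² = π² × 71.7×10⁹ × 2.082×10^-6 / 1.280² = 8.992×10^5 N
Factor of safety n = P_cr / P = 899.16 / 166 = 5.42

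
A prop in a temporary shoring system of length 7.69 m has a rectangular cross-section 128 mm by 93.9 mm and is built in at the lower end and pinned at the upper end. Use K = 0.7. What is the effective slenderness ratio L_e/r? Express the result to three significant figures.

λ ≈ 199

Buckling occurs about the weak axis: I_min = h·b³/12 with b = 93.9 mm (the shorter side).
I_min = 128×93.9³/12 = 8.831×10^6 mm⁴
A = 1.202×10^4 mm²;  r_min = √(I/A) = √(8.831×10^6/1.202×10^4) = 27.11 mm
L_e = K·L = 0.7 × 7.69 m = 5.383 m = 5383.0 mm
λ = L_e / r_min = 5383.0 / 27.11 = 199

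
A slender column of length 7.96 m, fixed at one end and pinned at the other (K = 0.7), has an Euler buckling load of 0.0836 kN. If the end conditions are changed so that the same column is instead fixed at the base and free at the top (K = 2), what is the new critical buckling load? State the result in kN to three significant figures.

P_cr ∝ 1/K², so P_cr,new = P_cr,old × (K_old/K_new)² = 0.0836 × (0.7/2)²
= 0.0836 × 0.1225 = 0.0102 kN

P_cr ≈ 0.0102 kN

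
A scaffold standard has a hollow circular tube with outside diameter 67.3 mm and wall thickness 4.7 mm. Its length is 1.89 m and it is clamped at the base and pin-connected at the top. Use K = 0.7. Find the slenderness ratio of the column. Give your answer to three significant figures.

Inner diameter d_i = 67.3 − 2×4.7 = 57.90 mm
I = π(d_o⁴ − d_i⁴)/64 = π(67.3⁴ − 57.90⁴)/64 = 4.553×10^5 mm⁴
A = 924.3 mm²;  r_min = √(I/A) = √(4.553×10^5/924.3) = 22.19 mm
L_e = K·L = 0.7 × 1.89 m = 1.323 m = 1323.0 mm
λ = L_e / r_min = 1323.0 / 22.19 = 59.6

λ ≈ 59.6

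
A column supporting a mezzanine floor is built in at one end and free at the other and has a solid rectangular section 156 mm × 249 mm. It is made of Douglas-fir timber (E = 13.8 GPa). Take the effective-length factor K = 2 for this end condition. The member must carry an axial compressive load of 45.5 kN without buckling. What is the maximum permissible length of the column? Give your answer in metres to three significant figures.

Buckling occurs about the weak axis: I_min = h·b³/12 with b = 156 mm (the shorter side).
I_min = 249×156³/12 = 7.878×10^7 mm⁴
I = 7.878×10^-5 m⁴
At the buckling limit P_cr = P = 4.550×10^4 N
From P_cr = π²EI/(K·L)²:  L = (1/K)·√(π²EI/P_cr) = (1/2)·√(π²×1.38×10^10×7.878×10^-5/4.550×10^4)
L = 7.68 m

L_max ≈ 7.68 m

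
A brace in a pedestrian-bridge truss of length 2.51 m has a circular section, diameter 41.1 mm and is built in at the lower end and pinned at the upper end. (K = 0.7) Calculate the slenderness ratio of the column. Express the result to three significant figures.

λ ≈ 171

For a solid circle r = d/4 = 41.1/4 = 10.28 mm
L_e = K·L = 0.7 × 2.51 m = 1.757 m = 1757.0 mm
λ = L_e / r_min = 1757.0 / 10.28 = 171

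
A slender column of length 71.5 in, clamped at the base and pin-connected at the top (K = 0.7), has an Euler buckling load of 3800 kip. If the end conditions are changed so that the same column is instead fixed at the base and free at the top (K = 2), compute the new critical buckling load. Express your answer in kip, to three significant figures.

P_cr ∝ 1/K², so P_cr,new = P_cr,old × (K_old/K_new)² = 3800 × (0.7/2)²
= 3800 × 0.1225 = 465 kip

P_cr ≈ 465 kip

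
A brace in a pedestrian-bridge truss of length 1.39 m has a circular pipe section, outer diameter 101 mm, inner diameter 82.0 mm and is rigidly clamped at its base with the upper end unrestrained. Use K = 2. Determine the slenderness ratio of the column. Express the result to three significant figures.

λ ≈ 85.5

d_o = 101 mm, d_i = 82.0 mm
I = π(d_o⁴ − d_i⁴)/64 = π(101⁴ − 82.00⁴)/64 = 2.889×10^6 mm⁴
A = 2.731×10^3 mm²;  r_min = √(I/A) = √(2.889×10^6/2.731×10^3) = 32.52 mm
L_e = K·L = 2 × 1.39 m = 2.780 m = 2780.0 mm
λ = L_e / r_min = 2780.0 / 32.52 = 85.5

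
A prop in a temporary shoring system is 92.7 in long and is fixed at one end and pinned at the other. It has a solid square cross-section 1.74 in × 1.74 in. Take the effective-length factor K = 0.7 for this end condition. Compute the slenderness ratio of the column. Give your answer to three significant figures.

λ ≈ 129

For a square r = a/√12 = 1.74/√12 = 0.5023 in
L_e = K·L = 0.7 × 92.7 = 64.89 in
λ = L_e / r_min = 64.890 / 0.5023 = 129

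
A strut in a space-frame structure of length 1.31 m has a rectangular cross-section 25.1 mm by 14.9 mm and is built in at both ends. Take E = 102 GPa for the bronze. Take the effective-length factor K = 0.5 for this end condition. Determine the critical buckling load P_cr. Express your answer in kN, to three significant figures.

P_cr ≈ 16.2 kN

Buckling occurs about the weak axis: I_min = h·b³/12 with b = 14.9 mm (the shorter side).
I_min = 25.1×14.9³/12 = 6.919×10^3 mm⁴
I = 6.919×10^3 mm⁴ = 6.919×10^-9 m⁴
Effective length L_e = K·L = 0.5 × 1.31 = 0.6550 m
P_cr = π²EI / L_e² = π² × 102×10⁹ × 6.919×10^-9 / 0.6550² = 1.624×10^4 N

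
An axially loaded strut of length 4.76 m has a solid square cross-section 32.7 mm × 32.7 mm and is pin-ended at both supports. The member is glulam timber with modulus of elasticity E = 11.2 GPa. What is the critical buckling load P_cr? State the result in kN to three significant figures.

P_cr ≈ 0.465 kN

I = a⁴/12 = 32.7⁴/12 = 9.528×10^4 mm⁴
I = 9.528×10^4 mm⁴ = 9.528×10^-8 m⁴
Effective length L_e = K·L = 1 × 4.76 = 4.760 m
P_cr = π²EI / L_e² = π² × 11.2×10⁹ × 9.528×10^-8 / 4.760² = 464.9 N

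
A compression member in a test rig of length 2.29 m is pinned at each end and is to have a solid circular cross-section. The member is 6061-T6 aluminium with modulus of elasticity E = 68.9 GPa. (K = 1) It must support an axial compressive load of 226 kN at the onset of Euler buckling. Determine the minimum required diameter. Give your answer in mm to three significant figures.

d ≈ 77.2 mm

L_e = K·L = 1 × 2.29 = 2.290 m
Required I = P_cr·L_e²/(π²E) = 2.260×10^5 × 2.290² / (π² × 6.89×10^10) = 1.743×10^-6 m⁴
I_req = 1.743×10^6 mm⁴
Solid circle: I = πd⁴/64  ⇒  d = (64I/π)^(1/4) = (64×1.743×10^6/π)^(1/4) = 77.2 mm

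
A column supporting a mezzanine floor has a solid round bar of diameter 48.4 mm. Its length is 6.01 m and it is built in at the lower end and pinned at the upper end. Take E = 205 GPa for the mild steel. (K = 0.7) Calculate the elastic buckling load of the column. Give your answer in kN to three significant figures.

P_cr ≈ 30.8 kN

I = πd⁴/64 = π×48.4⁴/64 = 2.694×10^5 mm⁴
I = 2.694×10^5 mm⁴ = 2.694×10^-7 m⁴
Effective length L_e = K·L = 0.7 × 6.01 = 4.207 m
P_cr = π²EI / L_e² = π² × 205×10⁹ × 2.694×10^-7 / 4.207² = 3.079×10^4 N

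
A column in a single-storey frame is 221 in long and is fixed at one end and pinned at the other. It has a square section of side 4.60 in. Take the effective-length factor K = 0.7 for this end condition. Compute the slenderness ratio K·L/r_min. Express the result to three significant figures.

For a square r = a/√12 = 4.60/√12 = 1.328 in
L_e = K·L = 0.7 × 221 = 154.7 in
λ = L_e / r_min = 154.70 / 1.328 = 116

λ ≈ 116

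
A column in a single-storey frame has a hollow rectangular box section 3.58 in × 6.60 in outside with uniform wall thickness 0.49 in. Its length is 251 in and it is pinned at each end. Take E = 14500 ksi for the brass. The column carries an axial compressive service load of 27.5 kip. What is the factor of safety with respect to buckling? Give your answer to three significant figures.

Inner dimensions: h_i = 6.60 − 2×0.49 = 5.620 in, b_i = 3.58 − 2×0.49 = 2.600 in
Weak-axis I_min = (h_o·b_o³ − h_i·b_i³)/12 with b_o = 3.58, b_i = 2.600 in (shorter outer/inner sides).
I_min = (6.60×3.58³ − 5.620×2.600³)/12 = 17.00 in⁴
Effective length L_e = K·L = 1 × 251 = 251.0 in
P_cr = π²EI / L_e² = π² × 14500×10³ × 17.00 / 251.0² = 3.863×10^4 lb
Factor of safety n = P_cr / P = 38.625 / 27.5 = 1.40

n ≈ 1.40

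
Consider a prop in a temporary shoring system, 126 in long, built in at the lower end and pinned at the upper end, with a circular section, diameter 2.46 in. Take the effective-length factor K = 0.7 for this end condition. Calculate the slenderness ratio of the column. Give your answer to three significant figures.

λ ≈ 143

I = πd⁴/64 = π×2.46⁴/64 = 1.798 in⁴
A = 4.753 in²;  r_min = √(I/A) = √(1.798/4.753) = 0.6150 in
L_e = K·L = 0.7 × 126 = 88.20 in
λ = L_e / r_min = 88.200 / 0.6150 = 143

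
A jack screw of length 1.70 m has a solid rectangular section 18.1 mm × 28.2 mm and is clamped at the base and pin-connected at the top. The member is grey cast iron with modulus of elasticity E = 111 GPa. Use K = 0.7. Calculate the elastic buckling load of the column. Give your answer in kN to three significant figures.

Buckling occurs about the weak axis: I_min = h·b³/12 with b = 18.1 mm (the shorter side).
I_min = 28.2×18.1³/12 = 1.393×10^4 mm⁴
I = 1.393×10^4 mm⁴ = 1.393×10^-8 m⁴
Effective length L_e = K·L = 0.7 × 1.70 = 1.190 m
P_cr = π²EI / L_e² = π² × 111×10⁹ × 1.393×10^-8 / 1.190² = 1.078×10^4 N

P_cr ≈ 10.8 kN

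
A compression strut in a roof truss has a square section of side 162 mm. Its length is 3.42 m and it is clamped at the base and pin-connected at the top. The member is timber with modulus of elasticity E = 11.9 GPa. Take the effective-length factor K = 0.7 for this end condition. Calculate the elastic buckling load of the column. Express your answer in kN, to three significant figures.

I = a⁴/12 = 162⁴/12 = 5.740×10^7 mm⁴
I = 5.740×10^7 mm⁴ = 5.740×10^-5 m⁴
Effective length L_e = K·L = 0.7 × 3.42 = 2.394 m
P_cr = π²EI / L_e² = π² × 11.9×10⁹ × 5.740×10^-5 / 2.394² = 1.176×10^6 N

P_cr ≈ 1180 kN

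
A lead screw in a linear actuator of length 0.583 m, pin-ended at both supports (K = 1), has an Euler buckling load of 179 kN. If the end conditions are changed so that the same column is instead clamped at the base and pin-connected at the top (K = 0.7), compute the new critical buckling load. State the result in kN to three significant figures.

P_cr ≈ 365 kN

P_cr ∝ 1/K², so P_cr,new = P_cr,old × (K_old/K_new)² = 179 × (1/0.7)²
= 179 × 2.041 = 365 kN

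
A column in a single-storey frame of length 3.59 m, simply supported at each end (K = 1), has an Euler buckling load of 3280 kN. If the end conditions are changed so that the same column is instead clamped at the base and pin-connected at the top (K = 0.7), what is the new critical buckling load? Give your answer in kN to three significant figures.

P_cr ≈ 6690 kN

P_cr ∝ 1/K², so P_cr,new = P_cr,old × (K_old/K_new)² = 3280 × (1/0.7)²
= 3280 × 2.041 = 6690 kN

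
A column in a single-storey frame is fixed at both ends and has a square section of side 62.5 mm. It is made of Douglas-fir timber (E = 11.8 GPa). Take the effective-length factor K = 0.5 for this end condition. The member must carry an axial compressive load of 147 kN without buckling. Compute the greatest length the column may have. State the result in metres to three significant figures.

L_max ≈ 2.01 m

I = a⁴/12 = 62.5⁴/12 = 1.272×10^6 mm⁴
I = 1.272×10^-6 m⁴
At the buckling limit P_cr = P = 1.470×10^5 N
From P_cr = π²EI/(K·L)²:  L = (1/K)·√(π²EI/P_cr) = (1/0.5)·√(π²×1.18×10^10×1.272×10^-6/1.470×10^5)
L = 2.01 m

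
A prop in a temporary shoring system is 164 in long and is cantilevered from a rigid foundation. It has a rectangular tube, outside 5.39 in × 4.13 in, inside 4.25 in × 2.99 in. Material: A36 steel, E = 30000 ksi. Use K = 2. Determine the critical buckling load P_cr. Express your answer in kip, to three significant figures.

P_cr ≈ 61.0 kip

Weak-axis I_min = (h_o·b_o³ − h_i·b_i³)/12 with b_o = 4.13, b_i = 2.990 in (shorter outer/inner sides).
I_min = (5.39×4.13³ − 4.250×2.990³)/12 = 22.17 in⁴
Effective length L_e = K·L = 2 × 164 = 328.0 in
P_cr = π²EI / L_e² = π² × 30000×10³ × 22.17 / 328.0² = 6.103×10^4 lb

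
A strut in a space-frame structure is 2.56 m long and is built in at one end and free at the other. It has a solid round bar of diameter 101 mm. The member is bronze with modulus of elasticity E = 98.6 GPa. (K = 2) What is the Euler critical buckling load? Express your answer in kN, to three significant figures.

P_cr ≈ 190 kN

I = πd⁴/64 = π×101⁴/64 = 5.108×10^6 mm⁴
I = 5.108×10^6 mm⁴ = 5.108×10^-6 m⁴
Effective length L_e = K·L = 2 × 2.56 = 5.120 m
P_cr = π²EI / L_e² = π² × 98.6×10⁹ × 5.108×10^-6 / 5.120² = 1.896×10^5 N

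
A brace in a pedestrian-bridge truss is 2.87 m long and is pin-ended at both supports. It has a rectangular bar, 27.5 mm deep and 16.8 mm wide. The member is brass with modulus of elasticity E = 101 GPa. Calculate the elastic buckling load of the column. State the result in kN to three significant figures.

P_cr ≈ 1.32 kN

Buckling occurs about the weak axis: I_min = h·b³/12 with b = 16.8 mm (the shorter side).
I_min = 27.5×16.8³/12 = 1.087×10^4 mm⁴
I = 1.087×10^4 mm⁴ = 1.087×10^-8 m⁴
Effective length L_e = K·L = 1 × 2.87 = 2.870 m
P_cr = π²EI / L_e² = π² × 101×10⁹ × 1.087×10^-8 / 2.870² = 1.315×10^3 N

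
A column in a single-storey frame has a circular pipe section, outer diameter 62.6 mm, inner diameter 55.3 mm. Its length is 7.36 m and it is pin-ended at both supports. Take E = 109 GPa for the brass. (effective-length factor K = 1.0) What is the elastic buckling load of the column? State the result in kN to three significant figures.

d_o = 62.6 mm, d_i = 55.3 mm
I = π(d_o⁴ − d_i⁴)/64 = π(62.6⁴ − 55.30⁴)/64 = 2.948×10^5 mm⁴
I = 2.948×10^5 mm⁴ = 2.948×10^-7 m⁴
Effective length L_e = K·L = 1 × 7.36 = 7.360 m
P_cr = π²EI / L_e² = π² × 109×10⁹ × 2.948×10^-7 / 7.360² = 5.854×10^3 N

P_cr ≈ 5.85 kN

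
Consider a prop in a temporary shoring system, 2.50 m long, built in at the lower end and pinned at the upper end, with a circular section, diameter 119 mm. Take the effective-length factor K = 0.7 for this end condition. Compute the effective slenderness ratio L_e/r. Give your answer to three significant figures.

For a solid circle r = d/4 = 119/4 = 29.75 mm
L_e = K·L = 0.7 × 2.50 m = 1.750 m = 1750.0 mm
λ = L_e / r_min = 1750.0 / 29.75 = 58.8

λ ≈ 58.8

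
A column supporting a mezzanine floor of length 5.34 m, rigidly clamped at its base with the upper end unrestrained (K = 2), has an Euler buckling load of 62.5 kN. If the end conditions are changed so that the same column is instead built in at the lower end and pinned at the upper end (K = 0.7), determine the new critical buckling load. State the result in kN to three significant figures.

P_cr ≈ 510 kN

P_cr ∝ 1/K², so P_cr,new = P_cr,old × (K_old/K_new)² = 62.5 × (2/0.7)²
= 62.5 × 8.163 = 510 kN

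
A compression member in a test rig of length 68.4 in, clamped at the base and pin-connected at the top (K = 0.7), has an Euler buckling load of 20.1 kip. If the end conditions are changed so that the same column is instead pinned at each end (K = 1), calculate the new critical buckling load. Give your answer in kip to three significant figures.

P_cr ≈ 9.85 kip

P_cr ∝ 1/K², so P_cr,new = P_cr,old × (K_old/K_new)² = 20.1 × (0.7/1)²
= 20.1 × 0.4900 = 9.85 kip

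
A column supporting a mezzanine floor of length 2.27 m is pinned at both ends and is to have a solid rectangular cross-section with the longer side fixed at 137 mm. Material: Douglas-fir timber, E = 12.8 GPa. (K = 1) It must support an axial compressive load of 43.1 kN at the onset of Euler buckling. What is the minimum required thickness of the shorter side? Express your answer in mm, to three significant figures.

L_e = K·L = 1 × 2.27 = 2.270 m
Required I = P_cr·L_e²/(π²E) = 4.310×10^4 × 2.270² / (π² × 1.28×10^10) = 1.758×10^-6 m⁴
I_req = 1.758×10^6 mm⁴
Rectangle, weak axis: I_min = h·b³/12 with h = 137 mm fixed  ⇒  b = (12I/h)^(1/3) = 53.6 mm

b ≈ 53.6 mm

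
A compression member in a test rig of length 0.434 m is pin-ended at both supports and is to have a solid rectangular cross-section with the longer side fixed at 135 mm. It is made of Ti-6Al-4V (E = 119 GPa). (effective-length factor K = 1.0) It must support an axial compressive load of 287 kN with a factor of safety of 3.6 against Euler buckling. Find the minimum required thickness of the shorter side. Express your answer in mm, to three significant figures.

b ≈ 24.5 mm

Required P_cr = n·P = 3.6 × 287 = 1033 kN
L_e = K·L = 1 × 0.434 = 0.4340 m
Required I = P_cr·L_e²/(π²E) = 1.033×10^6 × 0.4340² / (π² × 1.19×10^11) = 1.657×10^-7 m⁴
I_req = 1.657×10^5 mm⁴
Rectangle, weak axis: I_min = h·b³/12 with h = 135 mm fixed  ⇒  b = (12I/h)^(1/3) = 24.5 mm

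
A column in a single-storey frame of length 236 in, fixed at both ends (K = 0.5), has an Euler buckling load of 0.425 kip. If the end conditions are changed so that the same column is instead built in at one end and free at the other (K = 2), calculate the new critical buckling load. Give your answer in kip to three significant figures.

P_cr ≈ 0.0266 kip

P_cr ∝ 1/K², so P_cr,new = P_cr,old × (K_old/K_new)² = 0.425 × (0.5/2)²
= 0.425 × 0.06250 = 0.0266 kip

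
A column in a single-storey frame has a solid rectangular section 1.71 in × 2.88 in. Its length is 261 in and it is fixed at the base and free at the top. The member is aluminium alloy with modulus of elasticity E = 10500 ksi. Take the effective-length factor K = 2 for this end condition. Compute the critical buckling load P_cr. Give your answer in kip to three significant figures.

Buckling occurs about the weak axis: I_min = h·b³/12 with b = 1.71 in (the shorter side).
I_min = 2.88×1.71³/12 = 1.200 in⁴
Effective length L_e = K·L = 2 × 261 = 522.0 in
P_cr = π²EI / L_e² = π² × 10500×10³ × 1.200 / 522.0² = 456.4 lb

P_cr ≈ 0.456 kip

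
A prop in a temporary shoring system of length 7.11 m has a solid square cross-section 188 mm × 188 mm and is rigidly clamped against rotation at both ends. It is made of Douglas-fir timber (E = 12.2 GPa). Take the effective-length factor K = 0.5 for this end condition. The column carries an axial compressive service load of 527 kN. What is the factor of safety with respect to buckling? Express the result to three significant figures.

n ≈ 1.88

I = a⁴/12 = 188⁴/12 = 1.041×10^8 mm⁴
I = 1.041×10^8 mm⁴ = 1.041×10^-4 m⁴
Effective length L_e = K·L = 0.5 × 7.11 = 3.555 m
P_cr = π²EI / L_e² = π² × 12.2×10⁹ × 1.041×10^-4 / 3.555² = 9.918×10^5 N
Factor of safety n = P_cr / P = 991.81 / 527 = 1.88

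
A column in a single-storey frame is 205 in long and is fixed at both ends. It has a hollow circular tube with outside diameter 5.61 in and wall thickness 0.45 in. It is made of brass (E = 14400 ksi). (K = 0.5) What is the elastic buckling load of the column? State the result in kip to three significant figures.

P_cr ≈ 331 kip

Inner diameter d_i = 5.61 − 2×0.45 = 4.710 in
I = π(d_o⁴ − d_i⁴)/64 = π(5.61⁴ − 4.710⁴)/64 = 24.46 in⁴
Effective length L_e = K·L = 0.5 × 205 = 102.5 in
P_cr = π²EI / L_e² = π² × 14400×10³ × 24.46 / 102.5² = 3.309×10^5 lb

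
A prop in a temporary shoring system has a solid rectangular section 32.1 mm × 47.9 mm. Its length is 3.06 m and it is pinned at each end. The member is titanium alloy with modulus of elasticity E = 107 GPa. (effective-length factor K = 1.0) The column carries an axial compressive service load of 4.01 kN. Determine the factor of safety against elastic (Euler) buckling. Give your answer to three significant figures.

n ≈ 3.71

Buckling occurs about the weak axis: I_min = h·b³/12 with b = 32.1 mm (the shorter side).
I_min = 47.9×32.1³/12 = 1.320×10^5 mm⁴
I = 1.320×10^5 mm⁴ = 1.320×10^-7 m⁴
Effective length L_e = K·L = 1 × 3.06 = 3.060 m
P_cr = π²EI / L_e² = π² × 107×10⁹ × 1.320×10^-7 / 3.060² = 1.489×10^4 N
Factor of safety n = P_cr / P = 14.891 / 4.01 = 3.71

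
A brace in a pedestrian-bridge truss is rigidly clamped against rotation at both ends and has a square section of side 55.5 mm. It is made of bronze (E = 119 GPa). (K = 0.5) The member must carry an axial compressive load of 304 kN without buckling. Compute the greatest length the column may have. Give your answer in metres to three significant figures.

L_max ≈ 3.50 m

I = a⁴/12 = 55.5⁴/12 = 7.907×10^5 mm⁴
I = 7.907×10^-7 m⁴
At the buckling limit P_cr = P = 3.040×10^5 N
From P_cr = π²EI/(K·L)²:  L = (1/K)·√(π²EI/P_cr) = (1/0.5)·√(π²×1.19×10^11×7.907×10^-7/3.040×10^5)
L = 3.50 m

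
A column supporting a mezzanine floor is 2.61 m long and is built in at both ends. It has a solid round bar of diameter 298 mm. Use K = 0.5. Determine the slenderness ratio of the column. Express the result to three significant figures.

λ ≈ 17.5

For a solid circle r = d/4 = 298/4 = 74.50 mm
L_e = K·L = 0.5 × 2.61 m = 1.305 m = 1305.0 mm
λ = L_e / r_min = 1305.0 / 74.50 = 17.5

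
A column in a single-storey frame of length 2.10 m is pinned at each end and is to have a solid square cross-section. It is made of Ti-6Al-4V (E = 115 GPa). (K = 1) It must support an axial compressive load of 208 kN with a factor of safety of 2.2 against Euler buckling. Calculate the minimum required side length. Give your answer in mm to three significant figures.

a ≈ 68.0 mm

Required P_cr = n·P = 2.2 × 208 = 457.6 kN
L_e = K·L = 1 × 2.10 = 2.100 m
Required I = P_cr·L_e²/(π²E) = 4.576×10^5 × 2.100² / (π² × 1.15×10^11) = 1.778×10^-6 m⁴
I_req = 1.778×10^6 mm⁴
Solid square: I = a⁴/12  ⇒  a = (12I)^(1/4) = (12×1.778×10^6)^(1/4) = 68.0 mm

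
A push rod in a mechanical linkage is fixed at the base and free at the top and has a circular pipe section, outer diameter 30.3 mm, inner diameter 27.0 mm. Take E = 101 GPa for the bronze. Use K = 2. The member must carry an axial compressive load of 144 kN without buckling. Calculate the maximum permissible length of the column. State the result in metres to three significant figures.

L_max ≈ 0.163 m

d_o = 30.3 mm, d_i = 27.0 mm
I = π(d_o⁴ − d_i⁴)/64 = π(30.3⁴ − 27.00⁴)/64 = 1.529×10^4 mm⁴
I = 1.529×10^-8 m⁴
At the buckling limit P_cr = P = 1.440×10^5 N
From P_cr = π²EI/(K·L)²:  L = (1/K)·√(π²EI/P_cr) = (1/2)·√(π²×1.01×10^11×1.529×10^-8/1.440×10^5)
L = 0.163 m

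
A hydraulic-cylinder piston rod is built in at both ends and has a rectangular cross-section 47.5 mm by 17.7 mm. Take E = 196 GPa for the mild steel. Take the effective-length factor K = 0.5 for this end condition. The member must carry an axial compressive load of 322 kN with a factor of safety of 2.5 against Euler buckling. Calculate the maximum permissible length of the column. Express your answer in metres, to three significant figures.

L_max ≈ 0.459 m

Buckling occurs about the weak axis: I_min = h·b³/12 with b = 17.7 mm (the shorter side).
I_min = 47.5×17.7³/12 = 2.195×10^4 mm⁴
I = 2.195×10^-8 m⁴
Required critical load P_cr = n·P = 2.5 × 322 = 805.0 kN = 8.050×10^5 N
From P_cr = π²EI/(K·L)²:  L = (1/K)·√(π²EI/P_cr) = (1/0.5)·√(π²×1.96×10^11×2.195×10^-8/8.050×10^5)
L = 0.459 m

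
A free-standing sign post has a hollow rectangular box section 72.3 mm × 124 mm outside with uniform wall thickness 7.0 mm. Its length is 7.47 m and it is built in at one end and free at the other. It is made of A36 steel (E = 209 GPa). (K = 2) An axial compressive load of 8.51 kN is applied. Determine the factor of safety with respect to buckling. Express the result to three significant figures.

Inner dimensions: h_i = 124 − 2×7.0 = 110.0 mm, b_i = 72.3 − 2×7.0 = 58.30 mm
Weak-axis I_min = (h_o·b_o³ − h_i·b_i³)/12 with b_o = 72.3, b_i = 58.30 mm (shorter outer/inner sides).
I_min = (124×72.3³ − 110.0×58.30³)/12 = 2.089×10^6 mm⁴
I = 2.089×10^6 mm⁴ = 2.089×10^-6 m⁴
Effective length L_e = K·L = 2 × 7.47 = 14.94 m
P_cr = π²EI / L_e² = π² × 209×10⁹ × 2.089×10^-6 / 14.94² = 1.930×10^4 N
Factor of safety n = P_cr / P = 19.305 / 8.51 = 2.27

n ≈ 2.27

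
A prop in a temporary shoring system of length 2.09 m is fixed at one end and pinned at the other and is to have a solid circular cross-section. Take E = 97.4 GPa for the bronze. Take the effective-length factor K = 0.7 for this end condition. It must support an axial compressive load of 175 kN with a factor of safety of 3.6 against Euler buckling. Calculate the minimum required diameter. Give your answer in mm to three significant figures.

Required P_cr = n·P = 3.6 × 175 = 630.0 kN
L_e = K·L = 0.7 × 2.09 = 1.463 m
Required I = P_cr·L_e²/(π²E) = 6.300×10^5 × 1.463² / (π² × 9.74×10^10) = 1.403×10^-6 m⁴
I_req = 1.403×10^6 mm⁴
Solid circle: I = πd⁴/64  ⇒  d = (64I/π)^(1/4) = (64×1.403×10^6/π)^(1/4) = 73.1 mm

d ≈ 73.1 mm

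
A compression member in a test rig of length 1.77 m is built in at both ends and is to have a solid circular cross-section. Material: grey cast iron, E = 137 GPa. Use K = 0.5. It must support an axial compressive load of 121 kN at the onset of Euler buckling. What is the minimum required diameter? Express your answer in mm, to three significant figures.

L_e = K·L = 0.5 × 1.77 = 0.8850 m
Required I = P_cr·L_e²/(π²E) = 1.210×10^5 × 0.8850² / (π² × 1.37×10^11) = 7.009×10^-8 m⁴
I_req = 7.009×10^4 mm⁴
Solid circle: I = πd⁴/64  ⇒  d = (64I/π)^(1/4) = (64×7.009×10^4/π)^(1/4) = 34.6 mm

d ≈ 34.6 mm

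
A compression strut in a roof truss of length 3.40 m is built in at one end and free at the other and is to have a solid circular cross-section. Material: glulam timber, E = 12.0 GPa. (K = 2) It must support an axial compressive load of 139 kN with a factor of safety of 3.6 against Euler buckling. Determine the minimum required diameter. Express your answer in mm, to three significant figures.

Required P_cr = n·P = 3.6 × 139 = 500.4 kN
L_e = K·L = 2 × 3.40 = 6.800 m
Required I = P_cr·L_e²/(π²E) = 5.004×10^5 × 6.800² / (π² × 1.20×10^10) = 1.954×10^-4 m⁴
I_req = 1.954×10^8 mm⁴
Solid circle: I = πd⁴/64  ⇒  d = (64I/π)^(1/4) = (64×1.954×10^8/π)^(1/4) = 251 mm

d ≈ 251 mm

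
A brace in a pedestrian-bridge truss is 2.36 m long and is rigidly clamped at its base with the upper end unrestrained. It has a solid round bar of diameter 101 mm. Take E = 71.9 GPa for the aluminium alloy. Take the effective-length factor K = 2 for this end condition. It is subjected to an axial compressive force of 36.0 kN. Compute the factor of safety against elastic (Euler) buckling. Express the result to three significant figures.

n ≈ 4.52

I = πd⁴/64 = π×101⁴/64 = 5.108×10^6 mm⁴
I = 5.108×10^6 mm⁴ = 5.108×10^-6 m⁴
Effective length L_e = K·L = 2 × 2.36 = 4.720 m
P_cr = π²EI / L_e² = π² × 71.9×10⁹ × 5.108×10^-6 / 4.720² = 1.627×10^5 N
Factor of safety n = P_cr / P = 162.70 / 36.0 = 4.52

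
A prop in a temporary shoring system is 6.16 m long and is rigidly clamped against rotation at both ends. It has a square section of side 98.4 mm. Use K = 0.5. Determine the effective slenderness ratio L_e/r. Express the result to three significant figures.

λ ≈ 108

For a square r = a/√12 = 98.4/√12 = 28.41 mm
L_e = K·L = 0.5 × 6.16 m = 3.080 m = 3080.0 mm
λ = L_e / r_min = 3080.0 / 28.41 = 108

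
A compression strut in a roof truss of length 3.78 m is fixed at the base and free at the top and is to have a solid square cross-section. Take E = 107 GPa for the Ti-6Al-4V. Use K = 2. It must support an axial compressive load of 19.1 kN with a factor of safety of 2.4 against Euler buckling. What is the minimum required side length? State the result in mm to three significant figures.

Required P_cr = n·P = 2.4 × 19.1 = 45.84 kN
L_e = K·L = 2 × 3.78 = 7.560 m
Required I = P_cr·L_e²/(π²E) = 4.584×10^4 × 7.560² / (π² × 1.07×10^11) = 2.481×10^-6 m⁴
I_req = 2.481×10^6 mm⁴
Solid square: I = a⁴/12  ⇒  a = (12I)^(1/4) = (12×2.481×10^6)^(1/4) = 73.9 mm

a ≈ 73.9 mm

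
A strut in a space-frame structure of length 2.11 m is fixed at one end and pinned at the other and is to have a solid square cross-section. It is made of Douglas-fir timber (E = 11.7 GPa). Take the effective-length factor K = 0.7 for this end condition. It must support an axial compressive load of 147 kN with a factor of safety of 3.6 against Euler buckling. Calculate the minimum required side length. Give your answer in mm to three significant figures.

Required P_cr = n·P = 3.6 × 147 = 529.2 kN
L_e = K·L = 0.7 × 2.11 = 1.477 m
Required I = P_cr·L_e²/(π²E) = 5.292×10^5 × 1.477² / (π² × 1.17×10^10) = 9.998×10^-6 m⁴
I_req = 9.998×10^6 mm⁴
Solid square: I = a⁴/12  ⇒  a = (12I)^(1/4) = (12×9.998×10^6)^(1/4) = 105 mm

a ≈ 105 mm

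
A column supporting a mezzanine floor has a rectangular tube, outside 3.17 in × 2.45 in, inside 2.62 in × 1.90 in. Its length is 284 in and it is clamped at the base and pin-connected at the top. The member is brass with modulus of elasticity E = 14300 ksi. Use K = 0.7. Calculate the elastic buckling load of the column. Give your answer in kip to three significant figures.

P_cr ≈ 8.53 kip

Weak-axis I_min = (h_o·b_o³ − h_i·b_i³)/12 with b_o = 2.45, b_i = 1.900 in (shorter outer/inner sides).
I_min = (3.17×2.45³ − 2.620×1.900³)/12 = 2.387 in⁴
Effective length L_e = K·L = 0.7 × 284 = 198.8 in
P_cr = π²EI / L_e² = π² × 14300×10³ × 2.387 / 198.8² = 8.525×10^3 lb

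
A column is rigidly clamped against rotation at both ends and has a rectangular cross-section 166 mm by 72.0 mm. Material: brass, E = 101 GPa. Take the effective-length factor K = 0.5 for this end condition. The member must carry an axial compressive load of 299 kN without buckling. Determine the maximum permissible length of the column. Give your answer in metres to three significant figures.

L_max ≈ 8.30 m

Buckling occurs about the weak axis: I_min = h·b³/12 with b = 72.0 mm (the shorter side).
I_min = 166×72.0³/12 = 5.163×10^6 mm⁴
I = 5.163×10^-6 m⁴
At the buckling limit P_cr = P = 2.990×10^5 N
From P_cr = π²EI/(K·L)²:  L = (1/K)·√(π²EI/P_cr) = (1/0.5)·√(π²×1.01×10^11×5.163×10^-6/2.990×10^5)
L = 8.30 m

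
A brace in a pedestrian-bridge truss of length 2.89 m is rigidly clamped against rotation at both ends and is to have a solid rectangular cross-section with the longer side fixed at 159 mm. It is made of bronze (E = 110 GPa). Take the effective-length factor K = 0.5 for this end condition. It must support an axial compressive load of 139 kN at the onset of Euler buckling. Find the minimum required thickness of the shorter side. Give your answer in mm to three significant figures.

b ≈ 27.2 mm

L_e = K·L = 0.5 × 2.89 = 1.445 m
Required I = P_cr·L_e²/(π²E) = 1.390×10^5 × 1.445² / (π² × 1.10×10^11) = 2.673×10^-7 m⁴
I_req = 2.673×10^5 mm⁴
Rectangle, weak axis: I_min = h·b³/12 with h = 159 mm fixed  ⇒  b = (12I/h)^(1/3) = 27.2 mm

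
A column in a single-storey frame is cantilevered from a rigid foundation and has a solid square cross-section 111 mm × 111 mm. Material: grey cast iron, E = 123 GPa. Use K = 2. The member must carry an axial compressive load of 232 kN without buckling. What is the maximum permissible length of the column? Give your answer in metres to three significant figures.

L_max ≈ 4.07 m

I = a⁴/12 = 111⁴/12 = 1.265×10^7 mm⁴
I = 1.265×10^-5 m⁴
At the buckling limit P_cr = P = 2.320×10^5 N
From P_cr = π²EI/(K·L)²:  L = (1/K)·√(π²EI/P_cr) = (1/2)·√(π²×1.23×10^11×1.265×10^-5/2.320×10^5)
L = 4.07 m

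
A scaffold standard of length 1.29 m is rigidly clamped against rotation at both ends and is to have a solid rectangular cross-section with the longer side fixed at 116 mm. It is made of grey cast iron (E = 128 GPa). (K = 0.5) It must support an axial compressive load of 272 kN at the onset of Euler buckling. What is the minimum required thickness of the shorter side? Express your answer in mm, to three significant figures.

b ≈ 21.0 mm

L_e = K·L = 0.5 × 1.29 = 0.6450 m
Required I = P_cr·L_e²/(π²E) = 2.720×10^5 × 0.6450² / (π² × 1.28×10^11) = 8.957×10^-8 m⁴
I_req = 8.957×10^4 mm⁴
Rectangle, weak axis: I_min = h·b³/12 with h = 116 mm fixed  ⇒  b = (12I/h)^(1/3) = 21.0 mm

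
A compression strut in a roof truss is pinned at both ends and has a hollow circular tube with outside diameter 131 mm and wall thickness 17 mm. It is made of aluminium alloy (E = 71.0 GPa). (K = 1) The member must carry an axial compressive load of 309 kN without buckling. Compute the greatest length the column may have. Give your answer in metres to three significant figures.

Inner diameter d_i = 131 − 2×17 = 97.00 mm
I = π(d_o⁴ − d_i⁴)/64 = π(131⁴ − 97.00⁴)/64 = 1.011×10^7 mm⁴
I = 1.011×10^-5 m⁴
At the buckling limit P_cr = P = 3.090×10^5 N
From P_cr = π²EI/(K·L)²:  L = (1/K)·√(π²EI/P_cr) = (1/1)·√(π²×7.10×10^10×1.011×10^-5/3.090×10^5)
L = 4.79 m

L_max ≈ 4.79 m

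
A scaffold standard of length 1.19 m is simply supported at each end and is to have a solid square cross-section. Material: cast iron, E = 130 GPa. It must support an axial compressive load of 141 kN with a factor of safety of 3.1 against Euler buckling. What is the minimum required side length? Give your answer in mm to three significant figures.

Required P_cr = n·P = 3.1 × 141 = 437.1 kN
L_e = K·L = 1 × 1.19 = 1.190 m
Required I = P_cr·L_e²/(π²E) = 4.371×10^5 × 1.190² / (π² × 1.30×10^11) = 4.824×10^-7 m⁴
I_req = 4.824×10^5 mm⁴
Solid square: I = a⁴/12  ⇒  a = (12I)^(1/4) = (12×4.824×10^5)^(1/4) = 49.1 mm

a ≈ 49.1 mm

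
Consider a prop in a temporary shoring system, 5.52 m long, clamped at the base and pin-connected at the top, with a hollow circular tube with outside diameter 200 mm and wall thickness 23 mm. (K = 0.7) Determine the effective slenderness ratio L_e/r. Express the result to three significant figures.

λ ≈ 61.2

Inner diameter d_i = 200 − 2×23 = 154.0 mm
I = π(d_o⁴ − d_i⁴)/64 = π(200⁴ − 154.0⁴)/64 = 5.093×10^7 mm⁴
A = 1.279×10^4 mm²;  r_min = √(I/A) = √(5.093×10^7/1.279×10^4) = 63.11 mm
L_e = K·L = 0.7 × 5.52 m = 3.864 m = 3864.0 mm
λ = L_e / r_min = 3864.0 / 63.11 = 61.2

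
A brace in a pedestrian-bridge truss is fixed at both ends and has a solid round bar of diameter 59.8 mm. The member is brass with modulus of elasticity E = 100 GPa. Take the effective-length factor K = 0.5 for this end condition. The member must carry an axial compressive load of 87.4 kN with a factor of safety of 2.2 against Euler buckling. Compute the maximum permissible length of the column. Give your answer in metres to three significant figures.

L_max ≈ 3.59 m

I = πd⁴/64 = π×59.8⁴/64 = 6.277×10^5 mm⁴
I = 6.277×10^-7 m⁴
Required critical load P_cr = n·P = 2.2 × 87.4 = 192.3 kN = 1.923×10^5 N
From P_cr = π²EI/(K·L)²:  L = (1/K)·√(π²EI/P_cr) = (1/0.5)·√(π²×1.00×10^11×6.277×10^-7/1.923×10^5)
L = 3.59 m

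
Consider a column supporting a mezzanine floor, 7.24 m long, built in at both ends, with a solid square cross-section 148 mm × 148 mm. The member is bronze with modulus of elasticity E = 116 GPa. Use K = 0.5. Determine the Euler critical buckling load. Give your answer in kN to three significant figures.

P_cr ≈ 3490 kN

I = a⁴/12 = 148⁴/12 = 3.998×10^7 mm⁴
I = 3.998×10^7 mm⁴ = 3.998×10^-5 m⁴
Effective length L_e = K·L = 0.5 × 7.24 = 3.620 m
P_cr = π²EI / L_e² = π² × 116×10⁹ × 3.998×10^-5 / 3.620² = 3.493×10^6 N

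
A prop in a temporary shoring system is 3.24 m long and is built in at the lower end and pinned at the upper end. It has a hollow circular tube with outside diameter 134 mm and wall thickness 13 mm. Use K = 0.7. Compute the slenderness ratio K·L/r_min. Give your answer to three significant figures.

Inner diameter d_i = 134 − 2×13 = 108.0 mm
I = π(d_o⁴ − d_i⁴)/64 = π(134⁴ − 108.0⁴)/64 = 9.148×10^6 mm⁴
A = 4.942×10^3 mm²;  r_min = √(I/A) = √(9.148×10^6/4.942×10^3) = 43.03 mm
L_e = K·L = 0.7 × 3.24 m = 2.268 m = 2268.0 mm
λ = L_e / r_min = 2268.0 / 43.03 = 52.7

λ ≈ 52.7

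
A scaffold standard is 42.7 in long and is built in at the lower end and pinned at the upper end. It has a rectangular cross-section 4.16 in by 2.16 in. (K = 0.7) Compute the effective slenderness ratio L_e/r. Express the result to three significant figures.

λ ≈ 47.9

For a rectangle r_min = b/√12 = 2.16/√12 = 0.6235 in
L_e = K·L = 0.7 × 42.7 = 29.89 in
λ = L_e / r_min = 29.890 / 0.6235 = 47.9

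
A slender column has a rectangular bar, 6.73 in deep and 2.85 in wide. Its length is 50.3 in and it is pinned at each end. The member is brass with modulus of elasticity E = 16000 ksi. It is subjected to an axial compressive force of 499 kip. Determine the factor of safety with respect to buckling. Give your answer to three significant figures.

Buckling occurs about the weak axis: I_min = h·b³/12 with b = 2.85 in (the shorter side).
I_min = 6.73×2.85³/12 = 12.98 in⁴
Effective length L_e = K·L = 1 × 50.3 = 50.30 in
P_cr = π²EI / L_e² = π² × 16000×10³ × 12.98 / 50.30² = 8.103×10^5 lb
Factor of safety n = P_cr / P = 810.31 / 499 = 1.62

n ≈ 1.62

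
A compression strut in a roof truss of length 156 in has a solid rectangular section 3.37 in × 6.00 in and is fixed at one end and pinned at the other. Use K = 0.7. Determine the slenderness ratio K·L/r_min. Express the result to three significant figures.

Buckling occurs about the weak axis: I_min = h·b³/12 with b = 3.37 in (the shorter side).
I_min = 6.00×3.37³/12 = 19.14 in⁴
A = 20.22 in²;  r_min = √(I/A) = √(19.14/20.22) = 0.9728 in
L_e = K·L = 0.7 × 156 = 109.2 in
λ = L_e / r_min = 109.20 / 0.9728 = 112

λ ≈ 112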